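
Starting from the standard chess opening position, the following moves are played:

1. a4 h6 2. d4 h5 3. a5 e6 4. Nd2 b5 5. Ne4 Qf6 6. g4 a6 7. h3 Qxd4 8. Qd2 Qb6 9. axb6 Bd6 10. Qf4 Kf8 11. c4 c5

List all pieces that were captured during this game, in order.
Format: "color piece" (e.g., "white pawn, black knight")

Tracking captures:
  Qxd4: captured white pawn
  axb6: captured black queen

white pawn, black queen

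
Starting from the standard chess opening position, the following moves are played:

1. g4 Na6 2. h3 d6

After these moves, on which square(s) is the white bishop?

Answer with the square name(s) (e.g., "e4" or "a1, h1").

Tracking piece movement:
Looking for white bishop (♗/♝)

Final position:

  a b c d e f g h
  ─────────────────
8│♜ · ♝ ♛ ♚ ♝ ♞ ♜│8
7│♟ ♟ ♟ · ♟ ♟ ♟ ♟│7
6│♞ · · ♟ · · · ·│6
5│· · · · · · · ·│5
4│· · · · · · ♙ ·│4
3│· · · · · · · ♙│3
2│♙ ♙ ♙ ♙ ♙ ♙ · ·│2
1│♖ ♘ ♗ ♕ ♔ ♗ ♘ ♖│1
  ─────────────────
  a b c d e f g h


c1, f1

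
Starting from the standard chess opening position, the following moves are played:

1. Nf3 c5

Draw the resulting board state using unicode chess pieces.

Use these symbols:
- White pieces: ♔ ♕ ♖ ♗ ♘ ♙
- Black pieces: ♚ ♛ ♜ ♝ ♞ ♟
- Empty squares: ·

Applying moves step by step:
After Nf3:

♜ ♞ ♝ ♛ ♚ ♝ ♞ ♜
♟ ♟ ♟ ♟ ♟ ♟ ♟ ♟
· · · · · · · ·
· · · · · · · ·
· · · · · · · ·
· · · · · ♘ · ·
♙ ♙ ♙ ♙ ♙ ♙ ♙ ♙
♖ ♘ ♗ ♕ ♔ ♗ · ♖


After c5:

♜ ♞ ♝ ♛ ♚ ♝ ♞ ♜
♟ ♟ · ♟ ♟ ♟ ♟ ♟
· · · · · · · ·
· · ♟ · · · · ·
· · · · · · · ·
· · · · · ♘ · ·
♙ ♙ ♙ ♙ ♙ ♙ ♙ ♙
♖ ♘ ♗ ♕ ♔ ♗ · ♖



  a b c d e f g h
  ─────────────────
8│♜ ♞ ♝ ♛ ♚ ♝ ♞ ♜│8
7│♟ ♟ · ♟ ♟ ♟ ♟ ♟│7
6│· · · · · · · ·│6
5│· · ♟ · · · · ·│5
4│· · · · · · · ·│4
3│· · · · · ♘ · ·│3
2│♙ ♙ ♙ ♙ ♙ ♙ ♙ ♙│2
1│♖ ♘ ♗ ♕ ♔ ♗ · ♖│1
  ─────────────────
  a b c d e f g h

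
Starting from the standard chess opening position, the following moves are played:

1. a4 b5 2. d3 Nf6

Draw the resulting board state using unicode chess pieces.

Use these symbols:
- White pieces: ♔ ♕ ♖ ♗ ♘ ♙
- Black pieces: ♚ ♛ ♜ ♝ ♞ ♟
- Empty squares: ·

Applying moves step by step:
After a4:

♜ ♞ ♝ ♛ ♚ ♝ ♞ ♜
♟ ♟ ♟ ♟ ♟ ♟ ♟ ♟
· · · · · · · ·
· · · · · · · ·
♙ · · · · · · ·
· · · · · · · ·
· ♙ ♙ ♙ ♙ ♙ ♙ ♙
♖ ♘ ♗ ♕ ♔ ♗ ♘ ♖


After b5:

♜ ♞ ♝ ♛ ♚ ♝ ♞ ♜
♟ · ♟ ♟ ♟ ♟ ♟ ♟
· · · · · · · ·
· ♟ · · · · · ·
♙ · · · · · · ·
· · · · · · · ·
· ♙ ♙ ♙ ♙ ♙ ♙ ♙
♖ ♘ ♗ ♕ ♔ ♗ ♘ ♖


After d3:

♜ ♞ ♝ ♛ ♚ ♝ ♞ ♜
♟ · ♟ ♟ ♟ ♟ ♟ ♟
· · · · · · · ·
· ♟ · · · · · ·
♙ · · · · · · ·
· · · ♙ · · · ·
· ♙ ♙ · ♙ ♙ ♙ ♙
♖ ♘ ♗ ♕ ♔ ♗ ♘ ♖


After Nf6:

♜ ♞ ♝ ♛ ♚ ♝ · ♜
♟ · ♟ ♟ ♟ ♟ ♟ ♟
· · · · · ♞ · ·
· ♟ · · · · · ·
♙ · · · · · · ·
· · · ♙ · · · ·
· ♙ ♙ · ♙ ♙ ♙ ♙
♖ ♘ ♗ ♕ ♔ ♗ ♘ ♖



  a b c d e f g h
  ─────────────────
8│♜ ♞ ♝ ♛ ♚ ♝ · ♜│8
7│♟ · ♟ ♟ ♟ ♟ ♟ ♟│7
6│· · · · · ♞ · ·│6
5│· ♟ · · · · · ·│5
4│♙ · · · · · · ·│4
3│· · · ♙ · · · ·│3
2│· ♙ ♙ · ♙ ♙ ♙ ♙│2
1│♖ ♘ ♗ ♕ ♔ ♗ ♘ ♖│1
  ─────────────────
  a b c d e f g h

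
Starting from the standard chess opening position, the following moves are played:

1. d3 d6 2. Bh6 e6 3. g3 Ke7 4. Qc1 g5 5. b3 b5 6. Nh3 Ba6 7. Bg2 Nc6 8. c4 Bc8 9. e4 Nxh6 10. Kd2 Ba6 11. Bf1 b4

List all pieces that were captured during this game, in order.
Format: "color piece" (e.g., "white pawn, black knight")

Tracking captures:
  Nxh6: captured white bishop

white bishop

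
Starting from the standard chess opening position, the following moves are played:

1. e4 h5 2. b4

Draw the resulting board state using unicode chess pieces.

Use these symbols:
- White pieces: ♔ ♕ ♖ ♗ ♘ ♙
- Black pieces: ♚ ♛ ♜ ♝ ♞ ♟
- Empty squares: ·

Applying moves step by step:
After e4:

♜ ♞ ♝ ♛ ♚ ♝ ♞ ♜
♟ ♟ ♟ ♟ ♟ ♟ ♟ ♟
· · · · · · · ·
· · · · · · · ·
· · · · ♙ · · ·
· · · · · · · ·
♙ ♙ ♙ ♙ · ♙ ♙ ♙
♖ ♘ ♗ ♕ ♔ ♗ ♘ ♖


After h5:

♜ ♞ ♝ ♛ ♚ ♝ ♞ ♜
♟ ♟ ♟ ♟ ♟ ♟ ♟ ·
· · · · · · · ·
· · · · · · · ♟
· · · · ♙ · · ·
· · · · · · · ·
♙ ♙ ♙ ♙ · ♙ ♙ ♙
♖ ♘ ♗ ♕ ♔ ♗ ♘ ♖


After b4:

♜ ♞ ♝ ♛ ♚ ♝ ♞ ♜
♟ ♟ ♟ ♟ ♟ ♟ ♟ ·
· · · · · · · ·
· · · · · · · ♟
· ♙ · · ♙ · · ·
· · · · · · · ·
♙ · ♙ ♙ · ♙ ♙ ♙
♖ ♘ ♗ ♕ ♔ ♗ ♘ ♖



  a b c d e f g h
  ─────────────────
8│♜ ♞ ♝ ♛ ♚ ♝ ♞ ♜│8
7│♟ ♟ ♟ ♟ ♟ ♟ ♟ ·│7
6│· · · · · · · ·│6
5│· · · · · · · ♟│5
4│· ♙ · · ♙ · · ·│4
3│· · · · · · · ·│3
2│♙ · ♙ ♙ · ♙ ♙ ♙│2
1│♖ ♘ ♗ ♕ ♔ ♗ ♘ ♖│1
  ─────────────────
  a b c d e f g h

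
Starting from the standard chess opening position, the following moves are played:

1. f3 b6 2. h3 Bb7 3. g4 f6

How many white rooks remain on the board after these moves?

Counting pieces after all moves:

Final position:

  a b c d e f g h
  ─────────────────
8│♜ ♞ · ♛ ♚ ♝ ♞ ♜│8
7│♟ ♝ ♟ ♟ ♟ · ♟ ♟│7
6│· ♟ · · · ♟ · ·│6
5│· · · · · · · ·│5
4│· · · · · · ♙ ·│4
3│· · · · · ♙ · ♙│3
2│♙ ♙ ♙ ♙ ♙ · · ·│2
1│♖ ♘ ♗ ♕ ♔ ♗ ♘ ♖│1
  ─────────────────
  a b c d e f g h


2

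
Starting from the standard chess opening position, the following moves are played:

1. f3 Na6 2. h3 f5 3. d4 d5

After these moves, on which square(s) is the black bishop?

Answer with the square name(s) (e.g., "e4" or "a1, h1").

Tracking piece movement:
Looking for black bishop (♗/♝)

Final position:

  a b c d e f g h
  ─────────────────
8│♜ · ♝ ♛ ♚ ♝ ♞ ♜│8
7│♟ ♟ ♟ · ♟ · ♟ ♟│7
6│♞ · · · · · · ·│6
5│· · · ♟ · ♟ · ·│5
4│· · · ♙ · · · ·│4
3│· · · · · ♙ · ♙│3
2│♙ ♙ ♙ · ♙ · ♙ ·│2
1│♖ ♘ ♗ ♕ ♔ ♗ ♘ ♖│1
  ─────────────────
  a b c d e f g h


c8, f8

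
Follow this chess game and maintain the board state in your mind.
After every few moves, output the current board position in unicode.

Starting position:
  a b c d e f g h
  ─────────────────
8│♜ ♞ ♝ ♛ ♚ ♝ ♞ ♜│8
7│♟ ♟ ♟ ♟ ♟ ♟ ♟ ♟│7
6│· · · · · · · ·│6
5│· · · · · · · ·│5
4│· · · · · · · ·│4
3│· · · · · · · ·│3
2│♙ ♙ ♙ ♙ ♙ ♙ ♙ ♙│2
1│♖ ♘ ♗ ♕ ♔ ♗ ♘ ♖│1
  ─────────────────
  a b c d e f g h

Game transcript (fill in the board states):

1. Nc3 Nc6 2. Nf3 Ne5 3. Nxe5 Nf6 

  a b c d e f g h
  ─────────────────
8│♜ · ♝ ♛ ♚ ♝ · ♜│8
7│♟ ♟ ♟ ♟ ♟ ♟ ♟ ♟│7
6│· · · · · ♞ · ·│6
5│· · · · ♘ · · ·│5
4│· · · · · · · ·│4
3│· · ♘ · · · · ·│3
2│♙ ♙ ♙ ♙ ♙ ♙ ♙ ♙│2
1│♖ · ♗ ♕ ♔ ♗ · ♖│1
  ─────────────────
  a b c d e f g h

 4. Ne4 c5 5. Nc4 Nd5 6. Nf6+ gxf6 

  a b c d e f g h
  ─────────────────
8│♜ · ♝ ♛ ♚ ♝ · ♜│8
7│♟ ♟ · ♟ ♟ ♟ · ♟│7
6│· · · · · ♟ · ·│6
5│· · ♟ ♞ · · · ·│5
4│· · ♘ · · · · ·│4
3│· · · · · · · ·│3
2│♙ ♙ ♙ ♙ ♙ ♙ ♙ ♙│2
1│♖ · ♗ ♕ ♔ ♗ · ♖│1
  ─────────────────
  a b c d e f g h

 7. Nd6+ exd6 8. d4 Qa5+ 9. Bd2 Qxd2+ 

  a b c d e f g h
  ─────────────────
8│♜ · ♝ · ♚ ♝ · ♜│8
7│♟ ♟ · ♟ · ♟ · ♟│7
6│· · · ♟ · ♟ · ·│6
5│· · ♟ ♞ · · · ·│5
4│· · · ♙ · · · ·│4
3│· · · · · · · ·│3
2│♙ ♙ ♙ ♛ ♙ ♙ ♙ ♙│2
1│♖ · · ♕ ♔ ♗ · ♖│1
  ─────────────────
  a b c d e f g h

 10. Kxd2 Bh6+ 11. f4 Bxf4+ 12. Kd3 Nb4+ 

  a b c d e f g h
  ─────────────────
8│♜ · ♝ · ♚ · · ♜│8
7│♟ ♟ · ♟ · ♟ · ♟│7
6│· · · ♟ · ♟ · ·│6
5│· · ♟ · · · · ·│5
4│· ♞ · ♙ · ♝ · ·│4
3│· · · ♔ · · · ·│3
2│♙ ♙ ♙ · ♙ · ♙ ♙│2
1│♖ · · ♕ · ♗ · ♖│1
  ─────────────────
  a b c d e f g h

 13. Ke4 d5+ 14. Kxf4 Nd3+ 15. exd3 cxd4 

  a b c d e f g h
  ─────────────────
8│♜ · ♝ · ♚ · · ♜│8
7│♟ ♟ · ♟ · ♟ · ♟│7
6│· · · · · ♟ · ·│6
5│· · · ♟ · · · ·│5
4│· · · ♟ · ♔ · ·│4
3│· · · ♙ · · · ·│3
2│♙ ♙ ♙ · · · ♙ ♙│2
1│♖ · · ♕ · ♗ · ♖│1
  ─────────────────
  a b c d e f g h



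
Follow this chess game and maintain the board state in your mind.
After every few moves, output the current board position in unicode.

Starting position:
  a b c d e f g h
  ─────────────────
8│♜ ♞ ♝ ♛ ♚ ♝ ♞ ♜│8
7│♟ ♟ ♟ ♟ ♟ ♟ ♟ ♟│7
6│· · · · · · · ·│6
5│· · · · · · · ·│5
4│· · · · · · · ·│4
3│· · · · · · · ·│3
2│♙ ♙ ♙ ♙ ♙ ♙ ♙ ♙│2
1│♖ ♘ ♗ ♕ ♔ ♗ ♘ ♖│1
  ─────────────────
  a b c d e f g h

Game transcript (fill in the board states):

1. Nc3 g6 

  a b c d e f g h
  ─────────────────
8│♜ ♞ ♝ ♛ ♚ ♝ ♞ ♜│8
7│♟ ♟ ♟ ♟ ♟ ♟ · ♟│7
6│· · · · · · ♟ ·│6
5│· · · · · · · ·│5
4│· · · · · · · ·│4
3│· · ♘ · · · · ·│3
2│♙ ♙ ♙ ♙ ♙ ♙ ♙ ♙│2
1│♖ · ♗ ♕ ♔ ♗ ♘ ♖│1
  ─────────────────
  a b c d e f g h

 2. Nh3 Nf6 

  a b c d e f g h
  ─────────────────
8│♜ ♞ ♝ ♛ ♚ ♝ · ♜│8
7│♟ ♟ ♟ ♟ ♟ ♟ · ♟│7
6│· · · · · ♞ ♟ ·│6
5│· · · · · · · ·│5
4│· · · · · · · ·│4
3│· · ♘ · · · · ♘│3
2│♙ ♙ ♙ ♙ ♙ ♙ ♙ ♙│2
1│♖ · ♗ ♕ ♔ ♗ · ♖│1
  ─────────────────
  a b c d e f g h

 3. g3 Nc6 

  a b c d e f g h
  ─────────────────
8│♜ · ♝ ♛ ♚ ♝ · ♜│8
7│♟ ♟ ♟ ♟ ♟ ♟ · ♟│7
6│· · ♞ · · ♞ ♟ ·│6
5│· · · · · · · ·│5
4│· · · · · · · ·│4
3│· · ♘ · · · ♙ ♘│3
2│♙ ♙ ♙ ♙ ♙ ♙ · ♙│2
1│♖ · ♗ ♕ ♔ ♗ · ♖│1
  ─────────────────
  a b c d e f g h

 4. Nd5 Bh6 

  a b c d e f g h
  ─────────────────
8│♜ · ♝ ♛ ♚ · · ♜│8
7│♟ ♟ ♟ ♟ ♟ ♟ · ♟│7
6│· · ♞ · · ♞ ♟ ♝│6
5│· · · ♘ · · · ·│5
4│· · · · · · · ·│4
3│· · · · · · ♙ ♘│3
2│♙ ♙ ♙ ♙ ♙ ♙ · ♙│2
1│♖ · ♗ ♕ ♔ ♗ · ♖│1
  ─────────────────
  a b c d e f g h

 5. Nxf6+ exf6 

  a b c d e f g h
  ─────────────────
8│♜ · ♝ ♛ ♚ · · ♜│8
7│♟ ♟ ♟ ♟ · ♟ · ♟│7
6│· · ♞ · · ♟ ♟ ♝│6
5│· · · · · · · ·│5
4│· · · · · · · ·│4
3│· · · · · · ♙ ♘│3
2│♙ ♙ ♙ ♙ ♙ ♙ · ♙│2
1│♖ · ♗ ♕ ♔ ♗ · ♖│1
  ─────────────────
  a b c d e f g h



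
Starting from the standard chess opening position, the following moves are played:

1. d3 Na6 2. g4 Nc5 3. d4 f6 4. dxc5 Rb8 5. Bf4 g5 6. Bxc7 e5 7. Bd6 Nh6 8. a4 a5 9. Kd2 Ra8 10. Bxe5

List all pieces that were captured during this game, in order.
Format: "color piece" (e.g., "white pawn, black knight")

Tracking captures:
  dxc5: captured black knight
  Bxc7: captured black pawn
  Bxe5: captured black pawn

black knight, black pawn, black pawn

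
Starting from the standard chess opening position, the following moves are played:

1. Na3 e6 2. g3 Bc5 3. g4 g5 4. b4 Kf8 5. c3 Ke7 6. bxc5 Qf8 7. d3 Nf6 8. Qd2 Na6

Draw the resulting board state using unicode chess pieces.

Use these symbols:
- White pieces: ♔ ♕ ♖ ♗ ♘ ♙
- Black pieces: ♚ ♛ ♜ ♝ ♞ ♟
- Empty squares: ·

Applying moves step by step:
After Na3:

♜ ♞ ♝ ♛ ♚ ♝ ♞ ♜
♟ ♟ ♟ ♟ ♟ ♟ ♟ ♟
· · · · · · · ·
· · · · · · · ·
· · · · · · · ·
♘ · · · · · · ·
♙ ♙ ♙ ♙ ♙ ♙ ♙ ♙
♖ · ♗ ♕ ♔ ♗ ♘ ♖


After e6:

♜ ♞ ♝ ♛ ♚ ♝ ♞ ♜
♟ ♟ ♟ ♟ · ♟ ♟ ♟
· · · · ♟ · · ·
· · · · · · · ·
· · · · · · · ·
♘ · · · · · · ·
♙ ♙ ♙ ♙ ♙ ♙ ♙ ♙
♖ · ♗ ♕ ♔ ♗ ♘ ♖


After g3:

♜ ♞ ♝ ♛ ♚ ♝ ♞ ♜
♟ ♟ ♟ ♟ · ♟ ♟ ♟
· · · · ♟ · · ·
· · · · · · · ·
· · · · · · · ·
♘ · · · · · ♙ ·
♙ ♙ ♙ ♙ ♙ ♙ · ♙
♖ · ♗ ♕ ♔ ♗ ♘ ♖


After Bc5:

♜ ♞ ♝ ♛ ♚ · ♞ ♜
♟ ♟ ♟ ♟ · ♟ ♟ ♟
· · · · ♟ · · ·
· · ♝ · · · · ·
· · · · · · · ·
♘ · · · · · ♙ ·
♙ ♙ ♙ ♙ ♙ ♙ · ♙
♖ · ♗ ♕ ♔ ♗ ♘ ♖


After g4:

♜ ♞ ♝ ♛ ♚ · ♞ ♜
♟ ♟ ♟ ♟ · ♟ ♟ ♟
· · · · ♟ · · ·
· · ♝ · · · · ·
· · · · · · ♙ ·
♘ · · · · · · ·
♙ ♙ ♙ ♙ ♙ ♙ · ♙
♖ · ♗ ♕ ♔ ♗ ♘ ♖


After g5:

♜ ♞ ♝ ♛ ♚ · ♞ ♜
♟ ♟ ♟ ♟ · ♟ · ♟
· · · · ♟ · · ·
· · ♝ · · · ♟ ·
· · · · · · ♙ ·
♘ · · · · · · ·
♙ ♙ ♙ ♙ ♙ ♙ · ♙
♖ · ♗ ♕ ♔ ♗ ♘ ♖


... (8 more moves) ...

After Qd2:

♜ ♞ ♝ · · ♛ · ♜
♟ ♟ ♟ ♟ ♚ ♟ · ♟
· · · · ♟ ♞ · ·
· · ♙ · · · ♟ ·
· · · · · · ♙ ·
♘ · ♙ ♙ · · · ·
♙ · · ♕ ♙ ♙ · ♙
♖ · ♗ · ♔ ♗ ♘ ♖


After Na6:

♜ · ♝ · · ♛ · ♜
♟ ♟ ♟ ♟ ♚ ♟ · ♟
♞ · · · ♟ ♞ · ·
· · ♙ · · · ♟ ·
· · · · · · ♙ ·
♘ · ♙ ♙ · · · ·
♙ · · ♕ ♙ ♙ · ♙
♖ · ♗ · ♔ ♗ ♘ ♖



  a b c d e f g h
  ─────────────────
8│♜ · ♝ · · ♛ · ♜│8
7│♟ ♟ ♟ ♟ ♚ ♟ · ♟│7
6│♞ · · · ♟ ♞ · ·│6
5│· · ♙ · · · ♟ ·│5
4│· · · · · · ♙ ·│4
3│♘ · ♙ ♙ · · · ·│3
2│♙ · · ♕ ♙ ♙ · ♙│2
1│♖ · ♗ · ♔ ♗ ♘ ♖│1
  ─────────────────
  a b c d e f g h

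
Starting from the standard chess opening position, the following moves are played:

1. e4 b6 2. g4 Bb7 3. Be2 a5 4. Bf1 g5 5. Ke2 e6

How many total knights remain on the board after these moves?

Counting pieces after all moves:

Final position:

  a b c d e f g h
  ─────────────────
8│♜ ♞ · ♛ ♚ ♝ ♞ ♜│8
7│· ♝ ♟ ♟ · ♟ · ♟│7
6│· ♟ · · ♟ · · ·│6
5│♟ · · · · · ♟ ·│5
4│· · · · ♙ · ♙ ·│4
3│· · · · · · · ·│3
2│♙ ♙ ♙ ♙ ♔ ♙ · ♙│2
1│♖ ♘ ♗ ♕ · ♗ ♘ ♖│1
  ─────────────────
  a b c d e f g h


4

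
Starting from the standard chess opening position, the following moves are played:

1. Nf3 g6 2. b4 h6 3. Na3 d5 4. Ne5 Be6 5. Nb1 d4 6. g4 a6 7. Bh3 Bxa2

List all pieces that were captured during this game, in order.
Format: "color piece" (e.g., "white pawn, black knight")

Tracking captures:
  Bxa2: captured white pawn

white pawn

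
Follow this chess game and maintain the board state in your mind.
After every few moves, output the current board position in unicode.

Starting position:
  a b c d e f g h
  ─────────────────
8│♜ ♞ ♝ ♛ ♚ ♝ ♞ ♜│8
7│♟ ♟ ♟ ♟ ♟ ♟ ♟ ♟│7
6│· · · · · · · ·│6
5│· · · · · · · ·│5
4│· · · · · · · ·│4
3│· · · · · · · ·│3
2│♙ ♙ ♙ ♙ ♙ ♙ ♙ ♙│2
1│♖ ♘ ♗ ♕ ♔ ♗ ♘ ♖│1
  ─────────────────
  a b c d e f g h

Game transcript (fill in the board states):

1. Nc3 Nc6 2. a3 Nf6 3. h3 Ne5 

  a b c d e f g h
  ─────────────────
8│♜ · ♝ ♛ ♚ ♝ · ♜│8
7│♟ ♟ ♟ ♟ ♟ ♟ ♟ ♟│7
6│· · · · · ♞ · ·│6
5│· · · · ♞ · · ·│5
4│· · · · · · · ·│4
3│♙ · ♘ · · · · ♙│3
2│· ♙ ♙ ♙ ♙ ♙ ♙ ·│2
1│♖ · ♗ ♕ ♔ ♗ ♘ ♖│1
  ─────────────────
  a b c d e f g h

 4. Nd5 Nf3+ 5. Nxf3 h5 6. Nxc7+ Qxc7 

  a b c d e f g h
  ─────────────────
8│♜ · ♝ · ♚ ♝ · ♜│8
7│♟ ♟ ♛ ♟ ♟ ♟ ♟ ·│7
6│· · · · · ♞ · ·│6
5│· · · · · · · ♟│5
4│· · · · · · · ·│4
3│♙ · · · · ♘ · ♙│3
2│· ♙ ♙ ♙ ♙ ♙ ♙ ·│2
1│♖ · ♗ ♕ ♔ ♗ · ♖│1
  ─────────────────
  a b c d e f g h

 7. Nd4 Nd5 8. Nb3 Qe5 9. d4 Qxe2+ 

  a b c d e f g h
  ─────────────────
8│♜ · ♝ · ♚ ♝ · ♜│8
7│♟ ♟ · ♟ ♟ ♟ ♟ ·│7
6│· · · · · · · ·│6
5│· · · ♞ · · · ♟│5
4│· · · ♙ · · · ·│4
3│♙ ♘ · · · · · ♙│3
2│· ♙ ♙ · ♛ ♙ ♙ ·│2
1│♖ · ♗ ♕ ♔ ♗ · ♖│1
  ─────────────────
  a b c d e f g h

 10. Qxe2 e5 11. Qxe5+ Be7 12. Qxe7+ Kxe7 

  a b c d e f g h
  ─────────────────
8│♜ · ♝ · · · · ♜│8
7│♟ ♟ · ♟ ♚ ♟ ♟ ·│7
6│· · · · · · · ·│6
5│· · · ♞ · · · ♟│5
4│· · · ♙ · · · ·│4
3│♙ ♘ · · · · · ♙│3
2│· ♙ ♙ · · ♙ ♙ ·│2
1│♖ · ♗ · ♔ ♗ · ♖│1
  ─────────────────
  a b c d e f g h

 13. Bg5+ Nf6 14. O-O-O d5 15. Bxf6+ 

  a b c d e f g h
  ─────────────────
8│♜ · ♝ · · · · ♜│8
7│♟ ♟ · · ♚ ♟ ♟ ·│7
6│· · · · · ♗ · ·│6
5│· · · ♟ · · · ♟│5
4│· · · ♙ · · · ·│4
3│♙ ♘ · · · · · ♙│3
2│· ♙ ♙ · · ♙ ♙ ·│2
1│· · ♔ ♖ · ♗ · ♖│1
  ─────────────────
  a b c d e f g h


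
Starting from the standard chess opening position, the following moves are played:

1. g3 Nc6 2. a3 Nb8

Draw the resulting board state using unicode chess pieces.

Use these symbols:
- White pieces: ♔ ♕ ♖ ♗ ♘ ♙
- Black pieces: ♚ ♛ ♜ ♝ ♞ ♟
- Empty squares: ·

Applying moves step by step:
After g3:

♜ ♞ ♝ ♛ ♚ ♝ ♞ ♜
♟ ♟ ♟ ♟ ♟ ♟ ♟ ♟
· · · · · · · ·
· · · · · · · ·
· · · · · · · ·
· · · · · · ♙ ·
♙ ♙ ♙ ♙ ♙ ♙ · ♙
♖ ♘ ♗ ♕ ♔ ♗ ♘ ♖


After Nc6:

♜ · ♝ ♛ ♚ ♝ ♞ ♜
♟ ♟ ♟ ♟ ♟ ♟ ♟ ♟
· · ♞ · · · · ·
· · · · · · · ·
· · · · · · · ·
· · · · · · ♙ ·
♙ ♙ ♙ ♙ ♙ ♙ · ♙
♖ ♘ ♗ ♕ ♔ ♗ ♘ ♖


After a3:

♜ · ♝ ♛ ♚ ♝ ♞ ♜
♟ ♟ ♟ ♟ ♟ ♟ ♟ ♟
· · ♞ · · · · ·
· · · · · · · ·
· · · · · · · ·
♙ · · · · · ♙ ·
· ♙ ♙ ♙ ♙ ♙ · ♙
♖ ♘ ♗ ♕ ♔ ♗ ♘ ♖


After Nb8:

♜ ♞ ♝ ♛ ♚ ♝ ♞ ♜
♟ ♟ ♟ ♟ ♟ ♟ ♟ ♟
· · · · · · · ·
· · · · · · · ·
· · · · · · · ·
♙ · · · · · ♙ ·
· ♙ ♙ ♙ ♙ ♙ · ♙
♖ ♘ ♗ ♕ ♔ ♗ ♘ ♖



  a b c d e f g h
  ─────────────────
8│♜ ♞ ♝ ♛ ♚ ♝ ♞ ♜│8
7│♟ ♟ ♟ ♟ ♟ ♟ ♟ ♟│7
6│· · · · · · · ·│6
5│· · · · · · · ·│5
4│· · · · · · · ·│4
3│♙ · · · · · ♙ ·│3
2│· ♙ ♙ ♙ ♙ ♙ · ♙│2
1│♖ ♘ ♗ ♕ ♔ ♗ ♘ ♖│1
  ─────────────────
  a b c d e f g h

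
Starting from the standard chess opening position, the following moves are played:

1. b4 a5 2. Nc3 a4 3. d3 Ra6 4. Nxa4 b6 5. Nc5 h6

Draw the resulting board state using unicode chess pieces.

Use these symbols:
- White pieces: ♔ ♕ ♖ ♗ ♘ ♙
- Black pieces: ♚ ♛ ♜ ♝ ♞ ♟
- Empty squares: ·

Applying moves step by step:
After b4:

♜ ♞ ♝ ♛ ♚ ♝ ♞ ♜
♟ ♟ ♟ ♟ ♟ ♟ ♟ ♟
· · · · · · · ·
· · · · · · · ·
· ♙ · · · · · ·
· · · · · · · ·
♙ · ♙ ♙ ♙ ♙ ♙ ♙
♖ ♘ ♗ ♕ ♔ ♗ ♘ ♖


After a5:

♜ ♞ ♝ ♛ ♚ ♝ ♞ ♜
· ♟ ♟ ♟ ♟ ♟ ♟ ♟
· · · · · · · ·
♟ · · · · · · ·
· ♙ · · · · · ·
· · · · · · · ·
♙ · ♙ ♙ ♙ ♙ ♙ ♙
♖ ♘ ♗ ♕ ♔ ♗ ♘ ♖


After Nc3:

♜ ♞ ♝ ♛ ♚ ♝ ♞ ♜
· ♟ ♟ ♟ ♟ ♟ ♟ ♟
· · · · · · · ·
♟ · · · · · · ·
· ♙ · · · · · ·
· · ♘ · · · · ·
♙ · ♙ ♙ ♙ ♙ ♙ ♙
♖ · ♗ ♕ ♔ ♗ ♘ ♖


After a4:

♜ ♞ ♝ ♛ ♚ ♝ ♞ ♜
· ♟ ♟ ♟ ♟ ♟ ♟ ♟
· · · · · · · ·
· · · · · · · ·
♟ ♙ · · · · · ·
· · ♘ · · · · ·
♙ · ♙ ♙ ♙ ♙ ♙ ♙
♖ · ♗ ♕ ♔ ♗ ♘ ♖


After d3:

♜ ♞ ♝ ♛ ♚ ♝ ♞ ♜
· ♟ ♟ ♟ ♟ ♟ ♟ ♟
· · · · · · · ·
· · · · · · · ·
♟ ♙ · · · · · ·
· · ♘ ♙ · · · ·
♙ · ♙ · ♙ ♙ ♙ ♙
♖ · ♗ ♕ ♔ ♗ ♘ ♖


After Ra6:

· ♞ ♝ ♛ ♚ ♝ ♞ ♜
· ♟ ♟ ♟ ♟ ♟ ♟ ♟
♜ · · · · · · ·
· · · · · · · ·
♟ ♙ · · · · · ·
· · ♘ ♙ · · · ·
♙ · ♙ · ♙ ♙ ♙ ♙
♖ · ♗ ♕ ♔ ♗ ♘ ♖


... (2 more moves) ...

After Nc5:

· ♞ ♝ ♛ ♚ ♝ ♞ ♜
· · ♟ ♟ ♟ ♟ ♟ ♟
♜ ♟ · · · · · ·
· · ♘ · · · · ·
· ♙ · · · · · ·
· · · ♙ · · · ·
♙ · ♙ · ♙ ♙ ♙ ♙
♖ · ♗ ♕ ♔ ♗ ♘ ♖


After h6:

· ♞ ♝ ♛ ♚ ♝ ♞ ♜
· · ♟ ♟ ♟ ♟ ♟ ·
♜ ♟ · · · · · ♟
· · ♘ · · · · ·
· ♙ · · · · · ·
· · · ♙ · · · ·
♙ · ♙ · ♙ ♙ ♙ ♙
♖ · ♗ ♕ ♔ ♗ ♘ ♖



  a b c d e f g h
  ─────────────────
8│· ♞ ♝ ♛ ♚ ♝ ♞ ♜│8
7│· · ♟ ♟ ♟ ♟ ♟ ·│7
6│♜ ♟ · · · · · ♟│6
5│· · ♘ · · · · ·│5
4│· ♙ · · · · · ·│4
3│· · · ♙ · · · ·│3
2│♙ · ♙ · ♙ ♙ ♙ ♙│2
1│♖ · ♗ ♕ ♔ ♗ ♘ ♖│1
  ─────────────────
  a b c d e f g h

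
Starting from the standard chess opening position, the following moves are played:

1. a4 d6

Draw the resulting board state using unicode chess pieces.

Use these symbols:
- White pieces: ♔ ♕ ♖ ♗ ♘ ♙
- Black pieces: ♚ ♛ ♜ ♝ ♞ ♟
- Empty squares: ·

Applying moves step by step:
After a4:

♜ ♞ ♝ ♛ ♚ ♝ ♞ ♜
♟ ♟ ♟ ♟ ♟ ♟ ♟ ♟
· · · · · · · ·
· · · · · · · ·
♙ · · · · · · ·
· · · · · · · ·
· ♙ ♙ ♙ ♙ ♙ ♙ ♙
♖ ♘ ♗ ♕ ♔ ♗ ♘ ♖


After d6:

♜ ♞ ♝ ♛ ♚ ♝ ♞ ♜
♟ ♟ ♟ · ♟ ♟ ♟ ♟
· · · ♟ · · · ·
· · · · · · · ·
♙ · · · · · · ·
· · · · · · · ·
· ♙ ♙ ♙ ♙ ♙ ♙ ♙
♖ ♘ ♗ ♕ ♔ ♗ ♘ ♖



  a b c d e f g h
  ─────────────────
8│♜ ♞ ♝ ♛ ♚ ♝ ♞ ♜│8
7│♟ ♟ ♟ · ♟ ♟ ♟ ♟│7
6│· · · ♟ · · · ·│6
5│· · · · · · · ·│5
4│♙ · · · · · · ·│4
3│· · · · · · · ·│3
2│· ♙ ♙ ♙ ♙ ♙ ♙ ♙│2
1│♖ ♘ ♗ ♕ ♔ ♗ ♘ ♖│1
  ─────────────────
  a b c d e f g h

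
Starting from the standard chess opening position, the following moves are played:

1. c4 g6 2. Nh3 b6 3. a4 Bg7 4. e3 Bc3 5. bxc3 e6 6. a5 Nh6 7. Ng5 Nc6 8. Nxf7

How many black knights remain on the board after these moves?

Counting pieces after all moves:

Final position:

  a b c d e f g h
  ─────────────────
8│♜ · ♝ ♛ ♚ · · ♜│8
7│♟ · ♟ ♟ · ♘ · ♟│7
6│· ♟ ♞ · ♟ · ♟ ♞│6
5│♙ · · · · · · ·│5
4│· · ♙ · · · · ·│4
3│· · ♙ · ♙ · · ·│3
2│· · · ♙ · ♙ ♙ ♙│2
1│♖ ♘ ♗ ♕ ♔ ♗ · ♖│1
  ─────────────────
  a b c d e f g h


2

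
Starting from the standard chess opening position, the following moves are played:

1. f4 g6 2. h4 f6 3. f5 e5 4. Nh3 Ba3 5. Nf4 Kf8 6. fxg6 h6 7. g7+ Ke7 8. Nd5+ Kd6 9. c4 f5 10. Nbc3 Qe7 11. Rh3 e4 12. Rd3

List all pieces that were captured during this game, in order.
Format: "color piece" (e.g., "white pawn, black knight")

Tracking captures:
  fxg6: captured black pawn

black pawn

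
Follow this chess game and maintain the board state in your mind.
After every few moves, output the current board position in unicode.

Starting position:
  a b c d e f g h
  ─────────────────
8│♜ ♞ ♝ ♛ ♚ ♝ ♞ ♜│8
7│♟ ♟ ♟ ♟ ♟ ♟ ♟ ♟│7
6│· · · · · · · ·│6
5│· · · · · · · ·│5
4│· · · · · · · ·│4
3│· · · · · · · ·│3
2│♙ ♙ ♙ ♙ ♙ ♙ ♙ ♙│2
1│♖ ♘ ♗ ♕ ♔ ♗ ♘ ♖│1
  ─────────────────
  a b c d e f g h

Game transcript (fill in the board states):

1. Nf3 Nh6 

  a b c d e f g h
  ─────────────────
8│♜ ♞ ♝ ♛ ♚ ♝ · ♜│8
7│♟ ♟ ♟ ♟ ♟ ♟ ♟ ♟│7
6│· · · · · · · ♞│6
5│· · · · · · · ·│5
4│· · · · · · · ·│4
3│· · · · · ♘ · ·│3
2│♙ ♙ ♙ ♙ ♙ ♙ ♙ ♙│2
1│♖ ♘ ♗ ♕ ♔ ♗ · ♖│1
  ─────────────────
  a b c d e f g h

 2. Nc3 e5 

  a b c d e f g h
  ─────────────────
8│♜ ♞ ♝ ♛ ♚ ♝ · ♜│8
7│♟ ♟ ♟ ♟ · ♟ ♟ ♟│7
6│· · · · · · · ♞│6
5│· · · · ♟ · · ·│5
4│· · · · · · · ·│4
3│· · ♘ · · ♘ · ·│3
2│♙ ♙ ♙ ♙ ♙ ♙ ♙ ♙│2
1│♖ · ♗ ♕ ♔ ♗ · ♖│1
  ─────────────────
  a b c d e f g h

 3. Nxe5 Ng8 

  a b c d e f g h
  ─────────────────
8│♜ ♞ ♝ ♛ ♚ ♝ ♞ ♜│8
7│♟ ♟ ♟ ♟ · ♟ ♟ ♟│7
6│· · · · · · · ·│6
5│· · · · ♘ · · ·│5
4│· · · · · · · ·│4
3│· · ♘ · · · · ·│3
2│♙ ♙ ♙ ♙ ♙ ♙ ♙ ♙│2
1│♖ · ♗ ♕ ♔ ♗ · ♖│1
  ─────────────────
  a b c d e f g h

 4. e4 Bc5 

  a b c d e f g h
  ─────────────────
8│♜ ♞ ♝ ♛ ♚ · ♞ ♜│8
7│♟ ♟ ♟ ♟ · ♟ ♟ ♟│7
6│· · · · · · · ·│6
5│· · ♝ · ♘ · · ·│5
4│· · · · ♙ · · ·│4
3│· · ♘ · · · · ·│3
2│♙ ♙ ♙ ♙ · ♙ ♙ ♙│2
1│♖ · ♗ ♕ ♔ ♗ · ♖│1
  ─────────────────
  a b c d e f g h

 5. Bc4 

  a b c d e f g h
  ─────────────────
8│♜ ♞ ♝ ♛ ♚ · ♞ ♜│8
7│♟ ♟ ♟ ♟ · ♟ ♟ ♟│7
6│· · · · · · · ·│6
5│· · ♝ · ♘ · · ·│5
4│· · ♗ · ♙ · · ·│4
3│· · ♘ · · · · ·│3
2│♙ ♙ ♙ ♙ · ♙ ♙ ♙│2
1│♖ · ♗ ♕ ♔ · · ♖│1
  ─────────────────
  a b c d e f g h


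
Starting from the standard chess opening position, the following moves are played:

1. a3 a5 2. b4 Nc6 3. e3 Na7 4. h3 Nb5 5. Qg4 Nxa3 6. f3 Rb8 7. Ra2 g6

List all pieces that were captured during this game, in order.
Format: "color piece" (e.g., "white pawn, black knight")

Tracking captures:
  Nxa3: captured white pawn

white pawn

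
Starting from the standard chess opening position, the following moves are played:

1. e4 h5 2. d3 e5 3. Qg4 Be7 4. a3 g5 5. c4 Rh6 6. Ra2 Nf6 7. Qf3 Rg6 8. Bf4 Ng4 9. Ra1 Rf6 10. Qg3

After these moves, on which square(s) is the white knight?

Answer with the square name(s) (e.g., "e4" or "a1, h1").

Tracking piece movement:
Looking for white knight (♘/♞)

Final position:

  a b c d e f g h
  ─────────────────
8│♜ ♞ ♝ ♛ ♚ · · ·│8
7│♟ ♟ ♟ ♟ ♝ ♟ · ·│7
6│· · · · · ♜ · ·│6
5│· · · · ♟ · ♟ ♟│5
4│· · ♙ · ♙ ♗ ♞ ·│4
3│♙ · · ♙ · · ♕ ·│3
2│· ♙ · · · ♙ ♙ ♙│2
1│♖ ♘ · · ♔ ♗ ♘ ♖│1
  ─────────────────
  a b c d e f g h


b1, g1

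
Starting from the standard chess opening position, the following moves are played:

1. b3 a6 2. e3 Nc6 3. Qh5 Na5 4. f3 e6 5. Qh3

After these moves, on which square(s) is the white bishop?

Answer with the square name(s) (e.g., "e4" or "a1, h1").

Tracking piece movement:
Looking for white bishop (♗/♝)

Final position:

  a b c d e f g h
  ─────────────────
8│♜ · ♝ ♛ ♚ ♝ ♞ ♜│8
7│· ♟ ♟ ♟ · ♟ ♟ ♟│7
6│♟ · · · ♟ · · ·│6
5│♞ · · · · · · ·│5
4│· · · · · · · ·│4
3│· ♙ · · ♙ ♙ · ♕│3
2│♙ · ♙ ♙ · · ♙ ♙│2
1│♖ ♘ ♗ · ♔ ♗ ♘ ♖│1
  ─────────────────
  a b c d e f g h


c1, f1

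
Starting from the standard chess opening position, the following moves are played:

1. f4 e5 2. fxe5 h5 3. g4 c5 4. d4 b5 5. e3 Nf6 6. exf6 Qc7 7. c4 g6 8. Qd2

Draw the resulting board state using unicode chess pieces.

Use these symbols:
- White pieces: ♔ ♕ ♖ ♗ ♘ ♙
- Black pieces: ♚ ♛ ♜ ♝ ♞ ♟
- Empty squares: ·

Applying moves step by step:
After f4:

♜ ♞ ♝ ♛ ♚ ♝ ♞ ♜
♟ ♟ ♟ ♟ ♟ ♟ ♟ ♟
· · · · · · · ·
· · · · · · · ·
· · · · · ♙ · ·
· · · · · · · ·
♙ ♙ ♙ ♙ ♙ · ♙ ♙
♖ ♘ ♗ ♕ ♔ ♗ ♘ ♖


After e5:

♜ ♞ ♝ ♛ ♚ ♝ ♞ ♜
♟ ♟ ♟ ♟ · ♟ ♟ ♟
· · · · · · · ·
· · · · ♟ · · ·
· · · · · ♙ · ·
· · · · · · · ·
♙ ♙ ♙ ♙ ♙ · ♙ ♙
♖ ♘ ♗ ♕ ♔ ♗ ♘ ♖


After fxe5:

♜ ♞ ♝ ♛ ♚ ♝ ♞ ♜
♟ ♟ ♟ ♟ · ♟ ♟ ♟
· · · · · · · ·
· · · · ♙ · · ·
· · · · · · · ·
· · · · · · · ·
♙ ♙ ♙ ♙ ♙ · ♙ ♙
♖ ♘ ♗ ♕ ♔ ♗ ♘ ♖


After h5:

♜ ♞ ♝ ♛ ♚ ♝ ♞ ♜
♟ ♟ ♟ ♟ · ♟ ♟ ·
· · · · · · · ·
· · · · ♙ · · ♟
· · · · · · · ·
· · · · · · · ·
♙ ♙ ♙ ♙ ♙ · ♙ ♙
♖ ♘ ♗ ♕ ♔ ♗ ♘ ♖


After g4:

♜ ♞ ♝ ♛ ♚ ♝ ♞ ♜
♟ ♟ ♟ ♟ · ♟ ♟ ·
· · · · · · · ·
· · · · ♙ · · ♟
· · · · · · ♙ ·
· · · · · · · ·
♙ ♙ ♙ ♙ ♙ · · ♙
♖ ♘ ♗ ♕ ♔ ♗ ♘ ♖


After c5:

♜ ♞ ♝ ♛ ♚ ♝ ♞ ♜
♟ ♟ · ♟ · ♟ ♟ ·
· · · · · · · ·
· · ♟ · ♙ · · ♟
· · · · · · ♙ ·
· · · · · · · ·
♙ ♙ ♙ ♙ ♙ · · ♙
♖ ♘ ♗ ♕ ♔ ♗ ♘ ♖


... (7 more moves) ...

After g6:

♜ ♞ ♝ · ♚ ♝ · ♜
♟ · ♛ ♟ · ♟ · ·
· · · · · ♙ ♟ ·
· ♟ ♟ · · · · ♟
· · ♙ ♙ · · ♙ ·
· · · · ♙ · · ·
♙ ♙ · · · · · ♙
♖ ♘ ♗ ♕ ♔ ♗ ♘ ♖


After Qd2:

♜ ♞ ♝ · ♚ ♝ · ♜
♟ · ♛ ♟ · ♟ · ·
· · · · · ♙ ♟ ·
· ♟ ♟ · · · · ♟
· · ♙ ♙ · · ♙ ·
· · · · ♙ · · ·
♙ ♙ · ♕ · · · ♙
♖ ♘ ♗ · ♔ ♗ ♘ ♖



  a b c d e f g h
  ─────────────────
8│♜ ♞ ♝ · ♚ ♝ · ♜│8
7│♟ · ♛ ♟ · ♟ · ·│7
6│· · · · · ♙ ♟ ·│6
5│· ♟ ♟ · · · · ♟│5
4│· · ♙ ♙ · · ♙ ·│4
3│· · · · ♙ · · ·│3
2│♙ ♙ · ♕ · · · ♙│2
1│♖ ♘ ♗ · ♔ ♗ ♘ ♖│1
  ─────────────────
  a b c d e f g h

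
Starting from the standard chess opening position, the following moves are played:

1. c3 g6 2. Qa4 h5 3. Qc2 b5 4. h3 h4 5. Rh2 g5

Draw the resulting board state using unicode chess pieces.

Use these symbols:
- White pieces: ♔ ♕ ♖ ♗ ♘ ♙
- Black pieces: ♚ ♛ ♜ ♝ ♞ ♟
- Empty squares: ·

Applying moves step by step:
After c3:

♜ ♞ ♝ ♛ ♚ ♝ ♞ ♜
♟ ♟ ♟ ♟ ♟ ♟ ♟ ♟
· · · · · · · ·
· · · · · · · ·
· · · · · · · ·
· · ♙ · · · · ·
♙ ♙ · ♙ ♙ ♙ ♙ ♙
♖ ♘ ♗ ♕ ♔ ♗ ♘ ♖


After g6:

♜ ♞ ♝ ♛ ♚ ♝ ♞ ♜
♟ ♟ ♟ ♟ ♟ ♟ · ♟
· · · · · · ♟ ·
· · · · · · · ·
· · · · · · · ·
· · ♙ · · · · ·
♙ ♙ · ♙ ♙ ♙ ♙ ♙
♖ ♘ ♗ ♕ ♔ ♗ ♘ ♖


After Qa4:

♜ ♞ ♝ ♛ ♚ ♝ ♞ ♜
♟ ♟ ♟ ♟ ♟ ♟ · ♟
· · · · · · ♟ ·
· · · · · · · ·
♕ · · · · · · ·
· · ♙ · · · · ·
♙ ♙ · ♙ ♙ ♙ ♙ ♙
♖ ♘ ♗ · ♔ ♗ ♘ ♖


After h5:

♜ ♞ ♝ ♛ ♚ ♝ ♞ ♜
♟ ♟ ♟ ♟ ♟ ♟ · ·
· · · · · · ♟ ·
· · · · · · · ♟
♕ · · · · · · ·
· · ♙ · · · · ·
♙ ♙ · ♙ ♙ ♙ ♙ ♙
♖ ♘ ♗ · ♔ ♗ ♘ ♖


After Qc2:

♜ ♞ ♝ ♛ ♚ ♝ ♞ ♜
♟ ♟ ♟ ♟ ♟ ♟ · ·
· · · · · · ♟ ·
· · · · · · · ♟
· · · · · · · ·
· · ♙ · · · · ·
♙ ♙ ♕ ♙ ♙ ♙ ♙ ♙
♖ ♘ ♗ · ♔ ♗ ♘ ♖


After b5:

♜ ♞ ♝ ♛ ♚ ♝ ♞ ♜
♟ · ♟ ♟ ♟ ♟ · ·
· · · · · · ♟ ·
· ♟ · · · · · ♟
· · · · · · · ·
· · ♙ · · · · ·
♙ ♙ ♕ ♙ ♙ ♙ ♙ ♙
♖ ♘ ♗ · ♔ ♗ ♘ ♖


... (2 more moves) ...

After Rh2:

♜ ♞ ♝ ♛ ♚ ♝ ♞ ♜
♟ · ♟ ♟ ♟ ♟ · ·
· · · · · · ♟ ·
· ♟ · · · · · ·
· · · · · · · ♟
· · ♙ · · · · ♙
♙ ♙ ♕ ♙ ♙ ♙ ♙ ♖
♖ ♘ ♗ · ♔ ♗ ♘ ·


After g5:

♜ ♞ ♝ ♛ ♚ ♝ ♞ ♜
♟ · ♟ ♟ ♟ ♟ · ·
· · · · · · · ·
· ♟ · · · · ♟ ·
· · · · · · · ♟
· · ♙ · · · · ♙
♙ ♙ ♕ ♙ ♙ ♙ ♙ ♖
♖ ♘ ♗ · ♔ ♗ ♘ ·



  a b c d e f g h
  ─────────────────
8│♜ ♞ ♝ ♛ ♚ ♝ ♞ ♜│8
7│♟ · ♟ ♟ ♟ ♟ · ·│7
6│· · · · · · · ·│6
5│· ♟ · · · · ♟ ·│5
4│· · · · · · · ♟│4
3│· · ♙ · · · · ♙│3
2│♙ ♙ ♕ ♙ ♙ ♙ ♙ ♖│2
1│♖ ♘ ♗ · ♔ ♗ ♘ ·│1
  ─────────────────
  a b c d e f g h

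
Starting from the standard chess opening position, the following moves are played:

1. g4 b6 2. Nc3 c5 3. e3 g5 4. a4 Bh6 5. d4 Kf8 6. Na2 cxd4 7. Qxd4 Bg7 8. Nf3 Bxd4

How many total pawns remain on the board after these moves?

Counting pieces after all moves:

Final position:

  a b c d e f g h
  ─────────────────
8│♜ ♞ ♝ ♛ · ♚ ♞ ♜│8
7│♟ · · ♟ ♟ ♟ · ♟│7
6│· ♟ · · · · · ·│6
5│· · · · · · ♟ ·│5
4│♙ · · ♝ · · ♙ ·│4
3│· · · · ♙ ♘ · ·│3
2│♘ ♙ ♙ · · ♙ · ♙│2
1│♖ · ♗ · ♔ ♗ · ♖│1
  ─────────────────
  a b c d e f g h


14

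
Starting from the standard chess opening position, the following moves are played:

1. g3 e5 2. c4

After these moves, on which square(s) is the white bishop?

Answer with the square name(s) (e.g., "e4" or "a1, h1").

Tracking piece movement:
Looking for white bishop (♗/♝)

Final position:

  a b c d e f g h
  ─────────────────
8│♜ ♞ ♝ ♛ ♚ ♝ ♞ ♜│8
7│♟ ♟ ♟ ♟ · ♟ ♟ ♟│7
6│· · · · · · · ·│6
5│· · · · ♟ · · ·│5
4│· · ♙ · · · · ·│4
3│· · · · · · ♙ ·│3
2│♙ ♙ · ♙ ♙ ♙ · ♙│2
1│♖ ♘ ♗ ♕ ♔ ♗ ♘ ♖│1
  ─────────────────
  a b c d e f g h


c1, f1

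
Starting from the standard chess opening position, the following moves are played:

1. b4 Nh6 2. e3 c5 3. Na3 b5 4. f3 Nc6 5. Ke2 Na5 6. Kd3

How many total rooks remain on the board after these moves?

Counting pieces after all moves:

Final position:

  a b c d e f g h
  ─────────────────
8│♜ · ♝ ♛ ♚ ♝ · ♜│8
7│♟ · · ♟ ♟ ♟ ♟ ♟│7
6│· · · · · · · ♞│6
5│♞ ♟ ♟ · · · · ·│5
4│· ♙ · · · · · ·│4
3│♘ · · ♔ ♙ ♙ · ·│3
2│♙ · ♙ ♙ · · ♙ ♙│2
1│♖ · ♗ ♕ · ♗ ♘ ♖│1
  ─────────────────
  a b c d e f g h


4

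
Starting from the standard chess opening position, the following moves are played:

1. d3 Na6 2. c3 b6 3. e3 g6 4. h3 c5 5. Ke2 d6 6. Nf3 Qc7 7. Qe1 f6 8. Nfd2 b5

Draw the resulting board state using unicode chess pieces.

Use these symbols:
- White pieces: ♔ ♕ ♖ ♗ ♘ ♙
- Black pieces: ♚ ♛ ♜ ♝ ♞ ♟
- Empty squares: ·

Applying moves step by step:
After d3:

♜ ♞ ♝ ♛ ♚ ♝ ♞ ♜
♟ ♟ ♟ ♟ ♟ ♟ ♟ ♟
· · · · · · · ·
· · · · · · · ·
· · · · · · · ·
· · · ♙ · · · ·
♙ ♙ ♙ · ♙ ♙ ♙ ♙
♖ ♘ ♗ ♕ ♔ ♗ ♘ ♖


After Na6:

♜ · ♝ ♛ ♚ ♝ ♞ ♜
♟ ♟ ♟ ♟ ♟ ♟ ♟ ♟
♞ · · · · · · ·
· · · · · · · ·
· · · · · · · ·
· · · ♙ · · · ·
♙ ♙ ♙ · ♙ ♙ ♙ ♙
♖ ♘ ♗ ♕ ♔ ♗ ♘ ♖


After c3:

♜ · ♝ ♛ ♚ ♝ ♞ ♜
♟ ♟ ♟ ♟ ♟ ♟ ♟ ♟
♞ · · · · · · ·
· · · · · · · ·
· · · · · · · ·
· · ♙ ♙ · · · ·
♙ ♙ · · ♙ ♙ ♙ ♙
♖ ♘ ♗ ♕ ♔ ♗ ♘ ♖


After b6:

♜ · ♝ ♛ ♚ ♝ ♞ ♜
♟ · ♟ ♟ ♟ ♟ ♟ ♟
♞ ♟ · · · · · ·
· · · · · · · ·
· · · · · · · ·
· · ♙ ♙ · · · ·
♙ ♙ · · ♙ ♙ ♙ ♙
♖ ♘ ♗ ♕ ♔ ♗ ♘ ♖


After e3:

♜ · ♝ ♛ ♚ ♝ ♞ ♜
♟ · ♟ ♟ ♟ ♟ ♟ ♟
♞ ♟ · · · · · ·
· · · · · · · ·
· · · · · · · ·
· · ♙ ♙ ♙ · · ·
♙ ♙ · · · ♙ ♙ ♙
♖ ♘ ♗ ♕ ♔ ♗ ♘ ♖


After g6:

♜ · ♝ ♛ ♚ ♝ ♞ ♜
♟ · ♟ ♟ ♟ ♟ · ♟
♞ ♟ · · · · ♟ ·
· · · · · · · ·
· · · · · · · ·
· · ♙ ♙ ♙ · · ·
♙ ♙ · · · ♙ ♙ ♙
♖ ♘ ♗ ♕ ♔ ♗ ♘ ♖


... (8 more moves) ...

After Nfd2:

♜ · ♝ · ♚ ♝ ♞ ♜
♟ · ♛ · ♟ · · ♟
♞ ♟ · ♟ · ♟ ♟ ·
· · ♟ · · · · ·
· · · · · · · ·
· · ♙ ♙ ♙ · · ♙
♙ ♙ · ♘ ♔ ♙ ♙ ·
♖ ♘ ♗ · ♕ ♗ · ♖


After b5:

♜ · ♝ · ♚ ♝ ♞ ♜
♟ · ♛ · ♟ · · ♟
♞ · · ♟ · ♟ ♟ ·
· ♟ ♟ · · · · ·
· · · · · · · ·
· · ♙ ♙ ♙ · · ♙
♙ ♙ · ♘ ♔ ♙ ♙ ·
♖ ♘ ♗ · ♕ ♗ · ♖



  a b c d e f g h
  ─────────────────
8│♜ · ♝ · ♚ ♝ ♞ ♜│8
7│♟ · ♛ · ♟ · · ♟│7
6│♞ · · ♟ · ♟ ♟ ·│6
5│· ♟ ♟ · · · · ·│5
4│· · · · · · · ·│4
3│· · ♙ ♙ ♙ · · ♙│3
2│♙ ♙ · ♘ ♔ ♙ ♙ ·│2
1│♖ ♘ ♗ · ♕ ♗ · ♖│1
  ─────────────────
  a b c d e f g h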